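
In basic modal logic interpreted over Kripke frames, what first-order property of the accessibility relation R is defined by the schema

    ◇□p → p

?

symmetry

This is frame-equivalent to p → □◇p (substitute ¬p for p and contrapose).
Suppose p→□◇p is valid. Take Rxy and set V(p)={x}. Then p at x, so □◇p at x, so ◇p at y, so some z with Ryz has p; z=x, i.e. Ryx.
Conversely, on a frame with symmetry the schema holds at every world under every valuation.
So the correspondent is symmetry.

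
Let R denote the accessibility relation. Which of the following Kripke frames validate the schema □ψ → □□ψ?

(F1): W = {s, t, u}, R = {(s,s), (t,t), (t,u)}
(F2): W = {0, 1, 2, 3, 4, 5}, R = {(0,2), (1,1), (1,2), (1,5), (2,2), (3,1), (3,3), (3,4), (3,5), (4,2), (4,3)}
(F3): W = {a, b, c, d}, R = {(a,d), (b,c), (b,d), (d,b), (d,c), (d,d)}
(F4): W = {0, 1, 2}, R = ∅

The schema corresponds to transitivity: ∀x ∀y ∀z (Rxy ∧ Ryz → Rxz).
(F1): satisfies the condition.
(F2): fails — R34 and R42 but not R32.
(F3): fails — Rad and Rdc but not Rac.
(F4): satisfies the condition.

(F1), (F4)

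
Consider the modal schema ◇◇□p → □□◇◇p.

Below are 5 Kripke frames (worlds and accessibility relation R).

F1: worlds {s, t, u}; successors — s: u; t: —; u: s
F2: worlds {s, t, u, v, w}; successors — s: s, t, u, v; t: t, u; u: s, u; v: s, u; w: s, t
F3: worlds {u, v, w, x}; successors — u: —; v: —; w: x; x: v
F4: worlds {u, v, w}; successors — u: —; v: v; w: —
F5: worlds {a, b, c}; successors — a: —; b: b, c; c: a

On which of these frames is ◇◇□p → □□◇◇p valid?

F2, F4

Frame correspondent (Sahlqvist): ∀x ∀y ∀z ((xR²y ∧ xR²z) → ∃w (yRw ∧ zR²w)) — i.e. a generalized confluence (Geach) condition.
F1: fails — sR²s, sR²s but no w with sRw and sR²w.
F2: condition met.
F3: fails — wR²v, wR²v but no t with vRt and vR²t.
F4: condition met.
F5: fails — bR²a, bR²a but no w with aRw and aR²w.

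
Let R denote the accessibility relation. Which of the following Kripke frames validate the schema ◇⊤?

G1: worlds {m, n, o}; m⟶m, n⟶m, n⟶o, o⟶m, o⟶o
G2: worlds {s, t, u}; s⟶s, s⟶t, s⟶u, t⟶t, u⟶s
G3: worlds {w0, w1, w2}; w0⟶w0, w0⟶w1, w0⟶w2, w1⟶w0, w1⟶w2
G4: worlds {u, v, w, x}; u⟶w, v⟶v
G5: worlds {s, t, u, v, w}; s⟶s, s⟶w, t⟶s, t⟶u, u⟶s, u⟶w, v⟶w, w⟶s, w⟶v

G1, G2, G5

The schema corresponds to seriality: ∀x ∃y Rxy.
G1: satisfies the condition.
G2: satisfies the condition.
G3: fails — world w2 has no successor.
G4: fails — world w has no successor.
G5: satisfies the condition.
Valid on: G1, G2, G5.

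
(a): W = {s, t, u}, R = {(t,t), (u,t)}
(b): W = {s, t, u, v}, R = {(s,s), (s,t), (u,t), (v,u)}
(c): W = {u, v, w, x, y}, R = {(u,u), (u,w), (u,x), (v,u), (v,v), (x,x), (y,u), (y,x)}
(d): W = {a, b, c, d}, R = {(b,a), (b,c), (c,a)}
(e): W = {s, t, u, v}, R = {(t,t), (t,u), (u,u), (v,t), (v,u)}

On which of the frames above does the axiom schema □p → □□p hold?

(a), (d), (e)

The schema corresponds to transitivity: ∀x ∀y ∀z (Rxy ∧ Ryz → Rxz).
(a): holds.
(b): fails — Rvu and Rut but not Rvt.
(c): fails — Rvu and Ruw but not Rvw.
(d): holds.
(e): holds.
Valid on: (a), (d), (e).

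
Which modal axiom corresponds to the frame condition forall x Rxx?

□r → r

The condition is reflexivity. The T schema □r → r defines it.
Suppose □r→r is valid. At any x set V(r)={w : Rxw}. Then □r holds at x, so r holds at x, i.e. Rxx.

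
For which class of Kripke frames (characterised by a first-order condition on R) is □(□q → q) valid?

This is the T□ axiom.
Its frame correspondent is shift-reflexivity — ∀x ∀y (Rxy → Ryy).

shift-reflexivity: ∀x ∀y (Rxy → Ryy)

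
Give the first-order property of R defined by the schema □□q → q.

This is a Sahlqvist (Geach-type) schema ◇^0□^2q → □^0◇^0q.
First-order correspondent: ∀x ∃w (xR²w ∧ x = w).

∀x ∃w (xR²w ∧ x = w)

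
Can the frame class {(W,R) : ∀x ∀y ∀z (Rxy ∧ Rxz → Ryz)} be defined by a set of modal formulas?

Definable; ◇p → □◇p defines it

The condition is the Euclidean property. A defining modal formula is ◇p → □◇p.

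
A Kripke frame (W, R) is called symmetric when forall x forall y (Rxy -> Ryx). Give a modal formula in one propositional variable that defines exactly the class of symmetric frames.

p → □◇p

A defining formula is p → □◇p (the B axiom).
Suppose p→□◇p is valid. Take Rxy and set V(p)={x}. Then p at x, so □◇p at x, so ◇p at y, so some z with Ryz has p; z=x, i.e. Ryx.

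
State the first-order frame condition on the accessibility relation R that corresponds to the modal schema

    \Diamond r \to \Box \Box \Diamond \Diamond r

This is a Sahlqvist (Geach-type) schema ◇^1□^0r → □^2◇^2r.
First-order correspondent: \forall x \forall y \forall z ((xRy \wedge x R^2 z) \to \exists w (y = w \wedge z R^2 w)).

\forall x \forall y \forall z ((xRy \wedge x R^2 z) \to \exists w (y = w \wedge z R^2 w))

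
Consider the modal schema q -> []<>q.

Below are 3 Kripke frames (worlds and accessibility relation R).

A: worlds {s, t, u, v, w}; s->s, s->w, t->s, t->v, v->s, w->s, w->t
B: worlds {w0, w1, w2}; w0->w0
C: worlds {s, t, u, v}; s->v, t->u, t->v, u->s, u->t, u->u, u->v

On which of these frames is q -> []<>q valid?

This is the axiom for symmetry; its first-order frame correspondent is forall x forall y (Rxy -> Ryx).
A: fails — Rwt but not Rtw.
B: ✓.
C: fails — Ruv but not Rvu.

B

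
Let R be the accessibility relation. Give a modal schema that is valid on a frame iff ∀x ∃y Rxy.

□q → ◇q

A defining formula is □q → ◇q (the D axiom).
Suppose □q→◇q is valid. At any x set V(q)=W. Then □q at x, so ◇q at x, so x has a successor.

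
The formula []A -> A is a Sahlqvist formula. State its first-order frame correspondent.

reflexivity

Suppose □A→A is valid. At any x set V(A)={w : Rxw}. Then □A holds at x, so A holds at x, i.e. Rxx.
Conversely, on a frame with reflexivity the schema holds at every world under every valuation.
So the correspondent is reflexivity.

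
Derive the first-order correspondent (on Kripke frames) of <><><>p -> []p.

forall x forall y forall z ((x R^3 y & xRz) -> exists w (y = w & z = w))

This is a Sahlqvist (Geach-type) schema ◇^3□^0p → □^1◇^0p.
Minimal-valuation argument: fix x; take any y with xR^3y and any z with xR^1z. Set V(p) to the set of worlds R-reachable from y in exactly 0 steps. Then □^0p holds at y, so the antecedent holds at x; validity forces ◇^0p at z, giving a w with zR^0w and yR^0w.
First-order correspondent: forall x forall y forall z ((x R^3 y & xRz) -> exists w (y = w & z = w)).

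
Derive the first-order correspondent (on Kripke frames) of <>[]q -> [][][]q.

forall x forall y forall z ((xRy & x R^3 z) -> exists w (yRw & z = w))

This is a Sahlqvist (Geach-type) schema ◇^1□^1q → □^3◇^0q.
Minimal-valuation argument: fix x; take any y with xR^1y and any z with xR^3z. Set V(q) to the set of worlds R-reachable from y in exactly 1 step. Then □^1q holds at y, so the antecedent holds at x; validity forces ◇^0q at z, giving a w with zR^0w and yR^1w.
First-order correspondent: forall x forall y forall z ((xRy & x R^3 z) -> exists w (yRw & z = w)).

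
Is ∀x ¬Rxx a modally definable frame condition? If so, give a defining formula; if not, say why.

No

If a class were modally definable it would be closed under surjective bounded morphisms (Goldblatt–Thomason).
The 5-cycle (worlds w0,w1,w2,w3,w4 with w0→w1→w2→w3→w4→w0) is irreflexive, and the map sending every world to a single reflexive point • is a surjective bounded morphism (forth: every edge maps to (•,•); back: every world has a successor). So any modal formula valid on the 5-cycle is also valid on the reflexive point, which is not irreflexive.
So no modal formula (or set of formulas) defines exactly the irreflexive frames.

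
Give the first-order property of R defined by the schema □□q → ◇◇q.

This is a Sahlqvist (Geach-type) schema ◇^0□^2q → □^0◇^2q.
First-order correspondent: ∀x ∃w (xR²w ∧ xR²w).

∀x ∃w (xR²w ∧ xR²w)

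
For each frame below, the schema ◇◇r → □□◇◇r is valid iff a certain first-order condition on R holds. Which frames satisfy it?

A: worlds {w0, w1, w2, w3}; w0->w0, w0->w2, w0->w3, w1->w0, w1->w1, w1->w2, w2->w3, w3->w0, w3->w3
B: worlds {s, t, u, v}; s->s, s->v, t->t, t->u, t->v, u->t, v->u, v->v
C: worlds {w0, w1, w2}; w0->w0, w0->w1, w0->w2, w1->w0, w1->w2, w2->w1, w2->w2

C

Frame correspondent (Sahlqvist): ∀x ∀y ∀z ((xR²y ∧ xR²z) → ∃w (y = w ∧ zR²w)) — i.e. a generalized confluence (Geach) condition.
A: fails — w0R²w2, w0R²w2 but no w with w2=w and w2R²w.
B: fails — sR²s, sR²u but no w with s=w and uR²w.
C: satisfies the condition.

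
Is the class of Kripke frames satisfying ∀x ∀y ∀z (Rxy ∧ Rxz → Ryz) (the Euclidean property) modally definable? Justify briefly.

This is a Sahlqvist condition; the 5 axiom ◇p → □◇p defines it.

Yes — defined by ◇p → □◇p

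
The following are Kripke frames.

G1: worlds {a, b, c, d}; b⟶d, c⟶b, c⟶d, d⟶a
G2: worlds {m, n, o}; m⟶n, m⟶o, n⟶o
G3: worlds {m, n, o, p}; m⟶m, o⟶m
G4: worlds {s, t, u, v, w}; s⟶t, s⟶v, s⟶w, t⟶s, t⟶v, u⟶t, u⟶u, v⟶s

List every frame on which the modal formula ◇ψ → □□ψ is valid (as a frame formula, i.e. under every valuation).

G3

This is the axiom for a generalized confluence (Geach) condition; its first-order frame correspondent is ∀x ∀y ∀z ((xRy ∧ xR²z) → ∃w (y = w ∧ z = w)).
G1: fails — bRd, bR²a but d ≠ a.
G2: fails — mRn, mR²o but n ≠ o.
G3: ✓.
G4: fails — sRt, sR²s but t ≠ s.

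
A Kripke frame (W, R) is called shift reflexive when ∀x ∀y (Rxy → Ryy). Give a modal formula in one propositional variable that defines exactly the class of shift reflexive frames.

□(□ψ → ψ)

A defining formula is □(□ψ → ψ) (the T□ axiom).
Suppose □(□ψ→ψ) is valid. Take Rxy and set V(ψ)={w : Ryw}. Then at y, □ψ holds; since □(□ψ→ψ) at x, □ψ→ψ at y, so ψ at y, i.e. Ryy.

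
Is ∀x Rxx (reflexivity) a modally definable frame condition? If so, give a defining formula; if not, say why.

Yes, by □r → r

The condition is reflexivity. A defining modal formula is □r → r.
Suppose □r→r is valid. At any x set V(r)={w : Rxw}. Then □r holds at x, so r holds at x, i.e. Rxx.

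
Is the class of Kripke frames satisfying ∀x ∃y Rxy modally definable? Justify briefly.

Yes — defined by □r → ◇r

The condition is seriality. A defining modal formula is □r → ◇r.
Suppose □r→◇r is valid. At any x set V(r)=W. Then □r at x, so ◇r at x, so x has a successor.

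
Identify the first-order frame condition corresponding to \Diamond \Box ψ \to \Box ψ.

Replacing ψ by ¬ψ and contraposing gives the equivalent schema ◇ψ → □◇ψ.
Suppose ◇ψ→□◇ψ is valid. Take Rxy, Rxz and set V(ψ)={y}. Then ◇ψ at x, so □◇ψ at x, so ◇ψ at z, so some w with Rzw has ψ; w=y, i.e. Rzy. By symmetry of the argument, Ryz.
Conversely, on a frame with the Euclidean property the schema holds at every world under every valuation.
Frame condition: \forall x \forall y \forall z (Rxy \wedge Rxz \to Ryz).

the Euclidean property: \forall x \forall y \forall z (Rxy \wedge Rxz \to Ryz)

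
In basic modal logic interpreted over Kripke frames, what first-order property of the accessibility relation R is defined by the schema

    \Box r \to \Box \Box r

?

This schema is the 4 axiom.
It corresponds to transitivity: \forall x \forall y \forall z (Rxy \wedge Ryz \to Rxz).

Transitivity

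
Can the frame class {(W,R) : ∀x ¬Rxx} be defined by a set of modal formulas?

No — not modally definable

Any modally definable frame class is closed under surjective bounded morphisms.
The 5-cycle (worlds a,b,c,d,e with a→b→c→d→e→a) is irreflexive, and the map sending every world to a single reflexive point • is a surjective bounded morphism (forth: every edge maps to (•,•); back: every world has a successor). So any modal formula valid on the 5-cycle is also valid on the reflexive point, which is not irreflexive.
Hence irreflexivity is not modally definable.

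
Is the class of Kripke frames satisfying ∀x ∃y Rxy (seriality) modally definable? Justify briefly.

The condition is seriality. A defining modal formula is □r → ◇r.
Suppose □r→◇r is valid. At any x set V(r)=W. Then □r at x, so ◇r at x, so x has a successor.

Yes, by □r → ◇r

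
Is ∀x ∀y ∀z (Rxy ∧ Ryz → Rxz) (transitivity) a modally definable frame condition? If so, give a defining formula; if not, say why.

This is a Sahlqvist condition; the 4 axiom □r → □□r defines it.
Suppose □r→□□r is valid. Take Rxy, Ryz and set V(r)={w : Rxw}. Then □r at x, so □□r at x, so □r at y, so r at z, i.e. Rxz.

Definable; □r → □□r defines it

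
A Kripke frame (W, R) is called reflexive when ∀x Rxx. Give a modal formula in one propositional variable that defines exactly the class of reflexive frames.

A defining formula is □s → s (the T axiom).
Suppose □s→s is valid. At any x set V(s)={w : Rxw}. Then □s holds at x, so s holds at x, i.e. Rxx.

□s → s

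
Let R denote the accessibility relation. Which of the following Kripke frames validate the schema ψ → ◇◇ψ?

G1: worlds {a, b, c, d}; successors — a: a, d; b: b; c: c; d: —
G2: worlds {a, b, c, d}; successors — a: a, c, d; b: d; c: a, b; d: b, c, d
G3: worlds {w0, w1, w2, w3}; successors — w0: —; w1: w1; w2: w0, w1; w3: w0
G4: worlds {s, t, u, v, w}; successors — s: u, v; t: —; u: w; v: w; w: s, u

G2

Frame correspondent (Sahlqvist): ∀x ∃w (x = w ∧ xR²w) — i.e. a generalized confluence (Geach) condition.
G1: fails — at d but no w with d=w and dR²w.
G2: condition met.
G3: fails — at w0 but no w with w0=w and w0R²w.
G4: fails — at s but no w* with s=w* and sR²w*.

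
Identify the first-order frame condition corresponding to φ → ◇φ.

reflexivity

Replacing φ by ¬φ and contraposing gives the equivalent schema □φ → φ.
Suppose □φ→φ is valid. At any x set V(φ)={w : Rxw}. Then □φ holds at x, so φ holds at x, i.e. Rxx.
Conversely, any frame satisfying ∀x Rxx validates the schema.
Frame condition: ∀x Rxx.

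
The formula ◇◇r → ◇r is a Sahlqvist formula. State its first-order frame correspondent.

transitivity

This is frame-equivalent to □r → □□r (substitute ¬r for r and contrapose).
Suppose □r→□□r is valid. Take Rxy, Ryz and set V(r)={w : Rxw}. Then □r at x, so □□r at x, so □r at y, so r at z, i.e. Rxz.
Conversely, any frame satisfying ∀x ∀y ∀z (Rxy ∧ Ryz → Rxz) validates the schema.
Frame condition: ∀x ∀y ∀z (Rxy ∧ Ryz → Rxz).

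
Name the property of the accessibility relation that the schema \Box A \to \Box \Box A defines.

Suppose □A→□□A is valid. Take Rxy, Ryz and set V(A)={w : Rxw}. Then □A at x, so □□A at x, so □A at y, so A at z, i.e. Rxz.
Conversely, any frame satisfying \forall x \forall y \forall z (Rxy \wedge Ryz \to Rxz) validates the schema.
So the correspondent is transitivity.

Transitivity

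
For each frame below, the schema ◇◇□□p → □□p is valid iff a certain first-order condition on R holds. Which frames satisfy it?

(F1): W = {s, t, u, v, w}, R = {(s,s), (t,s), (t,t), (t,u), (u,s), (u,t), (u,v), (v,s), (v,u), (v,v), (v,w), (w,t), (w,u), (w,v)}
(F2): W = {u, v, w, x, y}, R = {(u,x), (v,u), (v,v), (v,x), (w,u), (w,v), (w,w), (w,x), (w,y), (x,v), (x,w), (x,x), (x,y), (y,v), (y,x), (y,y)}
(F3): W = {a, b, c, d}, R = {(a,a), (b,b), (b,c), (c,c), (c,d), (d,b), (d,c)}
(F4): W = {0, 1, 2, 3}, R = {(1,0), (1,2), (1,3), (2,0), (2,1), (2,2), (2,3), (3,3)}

(F3)

Frame correspondent (Sahlqvist): ∀x ∀y ∀z ((xR²y ∧ xR²z) → ∃w (yR²w ∧ z = w)) — i.e. a generalized confluence (Geach) condition.
(F1): fails — tR²s, tR²t but no w* with sR²w* and t=w*.
(F2): fails — vR²u, vR²u but no t with uR²t and u=t.
(F3): holds.
(F4): fails — 1R²0, 1R²0 but no w with 0R²w and 0=w.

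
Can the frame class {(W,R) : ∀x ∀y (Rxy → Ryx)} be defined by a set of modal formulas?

Yes — defined by q → □◇q

Yes: it is symmetry, defined by the B schema q → □◇q.
Suppose q→□◇q is valid. Take Rxy and set V(q)={x}. Then q at x, so □◇q at x, so ◇q at y, so some z with Ryz has q; z=x, i.e. Ryx.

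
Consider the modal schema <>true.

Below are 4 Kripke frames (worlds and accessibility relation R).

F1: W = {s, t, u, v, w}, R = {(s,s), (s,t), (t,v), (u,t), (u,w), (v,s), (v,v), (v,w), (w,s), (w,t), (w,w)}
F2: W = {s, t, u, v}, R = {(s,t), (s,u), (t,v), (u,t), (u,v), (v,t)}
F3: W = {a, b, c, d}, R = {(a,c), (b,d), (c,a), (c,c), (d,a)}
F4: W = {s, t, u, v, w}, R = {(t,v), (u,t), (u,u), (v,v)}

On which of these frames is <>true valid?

This is the axiom for seriality; its first-order frame correspondent is forall x exists y Rxy.
F1: satisfies the condition.
F2: satisfies the condition.
F3: satisfies the condition.
F4: fails — world s has no successor.

F1, F2, F3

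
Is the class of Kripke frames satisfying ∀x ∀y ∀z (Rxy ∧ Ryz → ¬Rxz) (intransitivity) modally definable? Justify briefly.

No

Any modally definable frame class is closed under surjective bounded morphisms.
The 7-cycle (worlds s,t,u,v,w,x,y with s→t→u→v→w→x→y→s) is intransitive. Mapping every world to a single reflexive point • is a surjective bounded morphism; the reflexive point is not intransitive (R••∧R•• but R••).
So the class is not modally definable.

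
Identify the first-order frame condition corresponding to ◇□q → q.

Equivalently (dual form): q → □◇q.
Suppose q→□◇q is valid. Take Rxy and set V(q)={x}. Then q at x, so □◇q at x, so ◇q at y, so some z with Ryz has q; z=x, i.e. Ryx.

Symmetry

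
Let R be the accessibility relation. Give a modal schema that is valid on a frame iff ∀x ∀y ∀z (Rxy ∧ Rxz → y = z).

◇q → □q

The condition is partial functionality. The CD schema ◇q → □q defines it.
Suppose ◇q→□q is valid. Take Rxy, Rxz and set V(q)={y}. Then ◇q at x, so □q at x, so q at z, i.e. z=y.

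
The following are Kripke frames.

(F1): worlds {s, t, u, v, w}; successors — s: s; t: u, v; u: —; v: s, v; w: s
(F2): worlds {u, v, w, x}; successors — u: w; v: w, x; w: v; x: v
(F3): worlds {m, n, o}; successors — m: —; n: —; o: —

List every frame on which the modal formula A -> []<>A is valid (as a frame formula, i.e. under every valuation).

This is the axiom for symmetry; its first-order frame correspondent is forall x forall y (Rxy -> Ryx).
(F1): fails — Rtv but not Rvt.
(F2): fails — Ruw but not Rwu.
(F3): satisfies the condition.

(F3)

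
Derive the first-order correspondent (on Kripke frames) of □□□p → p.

This is a Sahlqvist (Geach-type) schema ◇^0□^3p → □^0◇^0p.
Minimal-valuation argument: fix x; take any y with xR^0y and any z with xR^0z. Set V(p) to the set of worlds R-reachable from y in exactly 3 steps. Then □^3p holds at y, so the antecedent holds at x; validity forces ◇^0p at z, giving a w with zR^0w and yR^3w.
First-order correspondent: ∀x ∃w (xR³w ∧ x = w).

∀x ∃w (xR³w ∧ x = w)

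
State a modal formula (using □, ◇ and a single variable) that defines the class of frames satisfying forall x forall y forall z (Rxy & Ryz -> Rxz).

A defining formula is □s → □□s (the 4 axiom).

□s → □□s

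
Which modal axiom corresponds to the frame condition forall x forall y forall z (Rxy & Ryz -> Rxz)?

□p → □□p

This is transitivity; the standard corresponding axiom is 4: □p → □□p.
Suppose □p→□□p is valid. Take Rxy, Ryz and set V(p)={w : Rxw}. Then □p at x, so □□p at x, so □p at y, so p at z, i.e. Rxz.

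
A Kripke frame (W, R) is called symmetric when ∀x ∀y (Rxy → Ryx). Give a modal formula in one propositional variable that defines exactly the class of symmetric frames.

q → □◇q

This is symmetry; the standard corresponding axiom is B: q → □◇q.
Suppose q→□◇q is valid. Take Rxy and set V(q)={x}. Then q at x, so □◇q at x, so ◇q at y, so some z with Ryz has q; z=x, i.e. Ryx.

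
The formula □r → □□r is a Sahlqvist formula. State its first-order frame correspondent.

transitivity

Suppose □r→□□r is valid. Take Rxy, Ryz and set V(r)={w : Rxw}. Then □r at x, so □□r at x, so □r at y, so r at z, i.e. Rxz.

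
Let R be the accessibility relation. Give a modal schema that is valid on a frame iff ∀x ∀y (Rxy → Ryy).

□(□ψ → ψ)

A defining formula is □(□ψ → ψ) (the T□ axiom).
Suppose □(□ψ→ψ) is valid. Take Rxy and set V(ψ)={w : Ryw}. Then at y, □ψ holds; since □(□ψ→ψ) at x, □ψ→ψ at y, so ψ at y, i.e. Ryy.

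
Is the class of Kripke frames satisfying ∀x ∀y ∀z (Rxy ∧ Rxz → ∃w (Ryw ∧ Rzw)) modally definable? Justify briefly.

Yes — defined by ◇□p → □◇p

This is a Sahlqvist condition; the .2 axiom ◇□p → □◇p defines it.
Suppose ◇□p→□◇p is valid. Take Rxy, Rxz and set V(p)={w : Ryw}. Then □p at y so ◇□p at x, so □◇p at x, so ◇p at z, giving w with Rzw and Ryw.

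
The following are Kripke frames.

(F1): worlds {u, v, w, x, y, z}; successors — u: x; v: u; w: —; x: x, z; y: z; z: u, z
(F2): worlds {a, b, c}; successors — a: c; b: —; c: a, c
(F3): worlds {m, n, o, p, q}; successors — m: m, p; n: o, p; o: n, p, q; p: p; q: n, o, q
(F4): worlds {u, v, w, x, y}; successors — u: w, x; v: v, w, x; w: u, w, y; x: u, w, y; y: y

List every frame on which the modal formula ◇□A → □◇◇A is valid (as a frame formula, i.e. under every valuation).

This is the axiom for a generalized confluence (Geach) condition; its first-order frame correspondent is ∀x ∀y ∀z ((xRy ∧ xRz) → ∃w (yRw ∧ zR²w)).
(F1): ✓.
(F2): ✓.
(F3): fails — oRq, oRp but no w with qRw and pR²w.
(F4): fails — wRu, wRy but no t with uRt and yR²t.
Valid on: (F1), (F2).

(F1), (F2)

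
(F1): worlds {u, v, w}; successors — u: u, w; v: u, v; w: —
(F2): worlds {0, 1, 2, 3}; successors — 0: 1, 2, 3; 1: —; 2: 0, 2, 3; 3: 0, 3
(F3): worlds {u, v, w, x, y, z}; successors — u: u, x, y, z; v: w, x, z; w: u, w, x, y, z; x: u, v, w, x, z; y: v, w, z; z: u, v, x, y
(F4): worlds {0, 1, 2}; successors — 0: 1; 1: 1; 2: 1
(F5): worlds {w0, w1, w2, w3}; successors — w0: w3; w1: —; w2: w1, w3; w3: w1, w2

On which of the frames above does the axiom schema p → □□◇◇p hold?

This is the axiom for a generalized confluence (Geach) condition; its first-order frame correspondent is ∀x ∀z (xR²z → ∃w (x = w ∧ zR²w)).
(F1): fails — uR²w but no t with u=t and wR²t.
(F2): fails — 2R²1 but no w with 2=w and 1R²w.
(F3): ✓.
(F4): fails — 0R²1 but no w with 0=w and 1R²w.
(F5): fails — w0R²w1 but no w with w0=w and w1R²w.
Valid on: (F3).

(F3)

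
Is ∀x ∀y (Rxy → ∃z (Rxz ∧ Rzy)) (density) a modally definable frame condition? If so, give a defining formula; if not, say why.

Yes, by □□p → □p

Yes: it is density, defined by the C4 schema □□p → □p.
Suppose □□p→□p is valid. Take Rxy and set V(p)={w : xR²w}. Then □□p at x, so □p at x, so p at y, i.e. ∃z(Rxz∧Rzy).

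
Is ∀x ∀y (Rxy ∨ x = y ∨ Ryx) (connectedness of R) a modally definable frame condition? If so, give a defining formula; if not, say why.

No

Any modally definable frame class is closed under disjoint unions.
Take 3 disjoint single-world reflexive frames: each is trivially connected, but their disjoint union has 3 worlds with no edge between distinct components, so it is not connected.
Hence connectedness of R is not modally definable.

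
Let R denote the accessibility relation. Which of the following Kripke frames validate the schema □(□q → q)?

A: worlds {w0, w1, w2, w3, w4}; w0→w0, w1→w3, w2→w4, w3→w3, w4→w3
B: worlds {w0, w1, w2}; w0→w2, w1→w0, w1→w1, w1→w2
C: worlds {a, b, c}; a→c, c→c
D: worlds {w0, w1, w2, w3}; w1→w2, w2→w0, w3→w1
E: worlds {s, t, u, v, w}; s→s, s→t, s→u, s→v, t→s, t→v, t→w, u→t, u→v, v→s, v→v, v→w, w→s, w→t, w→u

This is the axiom for shift-reflexivity; its first-order frame correspondent is ∀x ∀y (Rxy → Ryy).
A: fails — Rw2w4 but not Rw4w4.
B: fails — Rw1w2 but not Rw2w2.
C: holds.
D: fails — Rw1w2 but not Rw2w2.
E: fails — Rwt but not Rtt.

C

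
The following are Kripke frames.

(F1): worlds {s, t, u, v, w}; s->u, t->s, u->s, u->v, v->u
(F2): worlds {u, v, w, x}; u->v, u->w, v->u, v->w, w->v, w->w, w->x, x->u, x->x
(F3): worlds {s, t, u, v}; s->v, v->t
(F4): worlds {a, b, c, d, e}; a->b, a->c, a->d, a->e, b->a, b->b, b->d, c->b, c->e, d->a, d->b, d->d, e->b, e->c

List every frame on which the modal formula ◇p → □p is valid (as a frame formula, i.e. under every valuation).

(F3)

This is the axiom for partial functionality; its first-order frame correspondent is ∀x ∀y ∀z (Rxy ∧ Rxz → y = z).
(F1): fails — u sees both s and v.
(F2): fails — u sees both v and w.
(F3): satisfies the condition.
(F4): fails — a sees both b and c.
Valid on: (F3).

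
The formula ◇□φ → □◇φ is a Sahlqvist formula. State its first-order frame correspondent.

Suppose ◇□φ→□◇φ is valid. Take Rxy, Rxz and set V(φ)={w : Ryw}. Then □φ at y so ◇□φ at x, so □◇φ at x, so ◇φ at z, giving w with Rzw and Ryw.

convergence: ∀x ∀y ∀z (Rxy ∧ Rxz → ∃w (Ryw ∧ Rzw))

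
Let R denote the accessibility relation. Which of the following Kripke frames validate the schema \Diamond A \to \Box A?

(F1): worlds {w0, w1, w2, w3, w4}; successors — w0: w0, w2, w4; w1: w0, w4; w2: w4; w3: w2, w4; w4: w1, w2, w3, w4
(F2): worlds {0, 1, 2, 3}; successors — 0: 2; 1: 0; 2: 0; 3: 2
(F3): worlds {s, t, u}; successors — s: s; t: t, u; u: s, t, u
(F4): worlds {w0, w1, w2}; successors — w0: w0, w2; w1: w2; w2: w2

(F2)

The schema corresponds to partial functionality: \forall x \forall y \forall z (Rxy \wedge Rxz \to y = z).
(F1): fails — w0 sees both w0 and w2.
(F2): condition met.
(F3): fails — t sees both t and u.
(F4): fails — w0 sees both w0 and w2.
Valid on: (F2).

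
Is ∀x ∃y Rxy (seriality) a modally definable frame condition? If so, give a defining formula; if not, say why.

Definable; □p → ◇p defines it

This is a Sahlqvist condition; the D axiom □p → ◇p defines it.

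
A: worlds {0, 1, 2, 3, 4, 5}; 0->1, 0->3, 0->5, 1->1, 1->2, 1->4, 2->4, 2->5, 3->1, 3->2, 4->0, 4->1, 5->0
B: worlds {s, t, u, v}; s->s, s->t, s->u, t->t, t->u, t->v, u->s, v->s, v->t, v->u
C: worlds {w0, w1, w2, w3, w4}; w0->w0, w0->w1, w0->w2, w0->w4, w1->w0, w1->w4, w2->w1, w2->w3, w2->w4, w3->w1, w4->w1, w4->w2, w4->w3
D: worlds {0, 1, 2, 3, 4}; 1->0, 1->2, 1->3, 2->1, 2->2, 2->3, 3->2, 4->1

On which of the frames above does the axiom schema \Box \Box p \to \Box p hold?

Frame correspondent (Sahlqvist): \forall x \forall y (Rxy \to \exists z (Rxz \wedge Rzy)) — i.e. density.
A: fails — R25 but no z with R2z and Rz5.
B: condition met.
C: fails — Rw3w1 but no z with Rw3z and Rzw1.
D: fails — R10 but no z with R1z and Rz0.
Valid on: B.

B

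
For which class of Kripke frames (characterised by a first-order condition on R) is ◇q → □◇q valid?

Suppose ◇q→□◇q is valid. Take Rxy, Rxz and set V(q)={y}. Then ◇q at x, so □◇q at x, so ◇q at z, so some w with Rzw has q; w=y, i.e. Rzy. By symmetry of the argument, Ryz.

the Euclidean property: ∀x ∀y ∀z (Rxy ∧ Rxz → Ryz)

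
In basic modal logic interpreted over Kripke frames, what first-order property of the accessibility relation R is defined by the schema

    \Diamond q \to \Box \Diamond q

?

Suppose ◇q→□◇q is valid. Take Rxy, Rxz and set V(q)={y}. Then ◇q at x, so □◇q at x, so ◇q at z, so some w with Rzw has q; w=y, i.e. Rzy. By symmetry of the argument, Ryz.

the Euclidean property: \forall x \forall y \forall z (Rxy \wedge Rxz \to Ryz)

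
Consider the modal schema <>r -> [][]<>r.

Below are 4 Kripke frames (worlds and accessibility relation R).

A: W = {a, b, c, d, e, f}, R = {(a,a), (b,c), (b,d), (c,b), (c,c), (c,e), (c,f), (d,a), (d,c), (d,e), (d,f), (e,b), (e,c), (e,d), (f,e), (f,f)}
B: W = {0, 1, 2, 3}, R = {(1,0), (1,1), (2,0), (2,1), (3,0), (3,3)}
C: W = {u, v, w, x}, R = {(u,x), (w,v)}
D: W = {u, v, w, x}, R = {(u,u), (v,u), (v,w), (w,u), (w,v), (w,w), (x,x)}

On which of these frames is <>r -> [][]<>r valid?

C

Frame correspondent (Sahlqvist): forall x forall y forall z ((xRy & x R^2 z) -> exists w (y = w & zRw)) — i.e. a generalized confluence (Geach) condition.
A: fails — bRc, bR²a but no w with c=w and aRw.
B: fails — 1R0, 1R²0 but no w with 0=w and 0Rw.
C: holds.
D: fails — vRw, vR²u but no t with w=t and uRt.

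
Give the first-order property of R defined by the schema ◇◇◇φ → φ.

∀x ∀y (xR³y → ∃w (y = w ∧ x = w))

This is a Sahlqvist (Geach-type) schema ◇^3□^0φ → □^0◇^0φ.
Minimal-valuation argument: fix x; take any y with xR^3y and any z with xR^0z. Set V(φ) to the set of worlds R-reachable from y in exactly 0 steps. Then □^0φ holds at y, so the antecedent holds at x; validity forces ◇^0φ at z, giving a w with zR^0w and yR^0w.
First-order correspondent: ∀x ∀y (xR³y → ∃w (y = w ∧ x = w)).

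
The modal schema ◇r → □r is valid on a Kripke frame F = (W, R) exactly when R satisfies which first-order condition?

This schema is the CD axiom.
It corresponds to partial functionality: ∀x ∀y ∀z (Rxy ∧ Rxz → y = z).

partial functionality: ∀x ∀y ∀z (Rxy ∧ Rxz → y = z)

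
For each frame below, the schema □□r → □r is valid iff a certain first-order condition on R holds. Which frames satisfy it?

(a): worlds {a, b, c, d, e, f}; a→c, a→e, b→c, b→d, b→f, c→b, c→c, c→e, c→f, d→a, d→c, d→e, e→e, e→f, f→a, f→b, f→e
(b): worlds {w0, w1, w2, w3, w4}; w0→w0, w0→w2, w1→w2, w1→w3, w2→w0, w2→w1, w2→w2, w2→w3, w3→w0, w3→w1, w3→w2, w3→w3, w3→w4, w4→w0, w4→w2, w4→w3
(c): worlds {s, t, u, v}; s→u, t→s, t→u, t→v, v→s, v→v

(b)

This is the axiom for density; its first-order frame correspondent is ∀x ∀y (Rxy → ∃z (Rxz ∧ Rzy)).
(a): fails — Rfa but no z with Rfz and Rza.
(b): satisfies the condition.
(c): fails — Rsu but no z with Rsz and Rzu.
Valid on: (b).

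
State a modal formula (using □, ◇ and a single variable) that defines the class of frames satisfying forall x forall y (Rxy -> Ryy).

□(□q → q)

The condition is shift-reflexivity. The T□ schema □(□q → q) defines it.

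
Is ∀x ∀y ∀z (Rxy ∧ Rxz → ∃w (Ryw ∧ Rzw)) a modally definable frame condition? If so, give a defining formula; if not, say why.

Yes — defined by ◇□q → □◇q

This is a Sahlqvist condition; the .2 axiom ◇□q → □◇q defines it.
Suppose ◇□q→□◇q is valid. Take Rxy, Rxz and set V(q)={w : Ryw}. Then □q at y so ◇□q at x, so □◇q at x, so ◇q at z, giving w with Rzw and Ryw.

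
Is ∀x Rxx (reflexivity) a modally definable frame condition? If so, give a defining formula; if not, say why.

This is a Sahlqvist condition; the T axiom □r → r defines it.
Suppose □r→r is valid. At any x set V(r)={w : Rxw}. Then □r holds at x, so r holds at x, i.e. Rxx.

Yes, by □r → r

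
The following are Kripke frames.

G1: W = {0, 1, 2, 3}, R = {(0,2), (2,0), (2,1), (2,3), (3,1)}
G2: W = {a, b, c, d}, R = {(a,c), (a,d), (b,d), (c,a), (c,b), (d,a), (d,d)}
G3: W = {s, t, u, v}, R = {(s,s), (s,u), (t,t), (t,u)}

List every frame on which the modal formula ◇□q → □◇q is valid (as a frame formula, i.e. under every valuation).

G2

Frame correspondent (Sahlqvist): ∀x ∀y ∀z (Rxy ∧ Rxz → ∃w (Ryw ∧ Rzw)) — i.e. convergence.
G1: fails — R23 and R20 but 3 and 0 have no common successor.
G2: condition met.
G3: fails — Rsu and Rsu but u and u have no common successor.
Valid on: G2.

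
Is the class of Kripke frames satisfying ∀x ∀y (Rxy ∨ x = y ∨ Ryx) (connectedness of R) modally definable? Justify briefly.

Any modally definable frame class is closed under disjoint unions.
Take 4 disjoint single-world reflexive frames: each is trivially connected, but their disjoint union has 4 worlds with no edge between distinct components, so it is not connected.
Hence connectedness of R is not modally definable.

Not definable by any modal formula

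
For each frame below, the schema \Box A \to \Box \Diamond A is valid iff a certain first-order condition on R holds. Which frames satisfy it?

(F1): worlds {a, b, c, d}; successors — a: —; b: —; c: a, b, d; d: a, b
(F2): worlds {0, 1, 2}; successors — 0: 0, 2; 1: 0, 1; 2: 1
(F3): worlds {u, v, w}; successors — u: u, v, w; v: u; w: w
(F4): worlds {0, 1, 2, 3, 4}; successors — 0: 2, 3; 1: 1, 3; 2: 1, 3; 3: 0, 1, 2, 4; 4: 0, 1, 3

This is the axiom for a generalized confluence (Geach) condition; its first-order frame correspondent is \forall x \forall z (xRz \to \exists w (xRw \wedge zRw)).
(F1): fails — cRa but no w with cRw and aRw.
(F2): fails — 0R2 but no w with 0Rw and 2Rw.
(F3): holds.
(F4): holds.
Valid on: (F3), (F4).

(F3), (F4)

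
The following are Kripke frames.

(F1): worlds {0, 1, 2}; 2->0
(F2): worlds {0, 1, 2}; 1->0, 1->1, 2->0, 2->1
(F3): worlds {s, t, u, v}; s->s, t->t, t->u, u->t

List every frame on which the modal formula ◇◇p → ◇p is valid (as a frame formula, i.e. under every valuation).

(F1), (F2)

This is the axiom for transitivity; its first-order frame correspondent is ∀x ∀y ∀z (Rxy ∧ Ryz → Rxz).
(F1): satisfies the condition.
(F2): satisfies the condition.
(F3): fails — Rut and Rtu but not Ruu.
Valid on: (F1), (F2).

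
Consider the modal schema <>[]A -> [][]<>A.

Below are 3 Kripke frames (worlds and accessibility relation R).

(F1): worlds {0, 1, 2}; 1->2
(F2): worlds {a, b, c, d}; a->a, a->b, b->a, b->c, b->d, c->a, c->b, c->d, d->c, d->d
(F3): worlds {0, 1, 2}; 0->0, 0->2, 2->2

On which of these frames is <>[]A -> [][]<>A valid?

Frame correspondent (Sahlqvist): forall x forall y forall z ((xRy & x R^2 z) -> exists w (yRw & zRw)) — i.e. a generalized confluence (Geach) condition.
(F1): satisfies the condition.
(F2): fails — aRa, aR²d but no w with aRw and dRw.
(F3): satisfies the condition.

(F1), (F3)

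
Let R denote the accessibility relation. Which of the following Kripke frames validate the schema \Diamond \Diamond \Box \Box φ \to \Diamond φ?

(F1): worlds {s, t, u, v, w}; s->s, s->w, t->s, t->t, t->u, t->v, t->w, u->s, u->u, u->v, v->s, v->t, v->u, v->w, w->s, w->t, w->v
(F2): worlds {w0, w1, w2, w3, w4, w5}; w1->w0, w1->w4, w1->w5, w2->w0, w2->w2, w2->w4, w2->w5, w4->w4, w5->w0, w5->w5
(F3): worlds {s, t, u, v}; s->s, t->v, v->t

Frame correspondent (Sahlqvist): \forall x \forall y (x R^2 y \to \exists w (y R^2 w \wedge xRw)) — i.e. a generalized confluence (Geach) condition.
(F1): satisfies the condition.
(F2): fails — w1R²w0 but no w with w0R²w and w1Rw.
(F3): fails — tR²t but no w with tR²w and tRw.

(F1)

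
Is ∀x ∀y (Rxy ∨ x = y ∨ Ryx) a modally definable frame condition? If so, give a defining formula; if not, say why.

Any modally definable frame class is closed under disjoint unions.
Take 4 disjoint single-world reflexive frames: each is trivially connected, but their disjoint union has 4 worlds with no edge between distinct components, so it is not connected.
So the class is not modally definable.

No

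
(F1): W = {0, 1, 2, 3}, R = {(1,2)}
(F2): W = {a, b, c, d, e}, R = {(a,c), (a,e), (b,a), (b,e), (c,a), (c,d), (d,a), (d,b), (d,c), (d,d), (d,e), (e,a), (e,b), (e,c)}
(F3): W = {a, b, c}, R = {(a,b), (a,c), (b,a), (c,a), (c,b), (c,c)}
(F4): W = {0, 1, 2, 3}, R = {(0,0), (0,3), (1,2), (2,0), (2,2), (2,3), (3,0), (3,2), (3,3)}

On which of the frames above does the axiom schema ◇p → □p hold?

The schema corresponds to partial functionality: ∀x ∀y ∀z (Rxy ∧ Rxz → y = z).
(F1): satisfies the condition.
(F2): fails — a sees both c and e.
(F3): fails — a sees both b and c.
(F4): fails — 0 sees both 0 and 3.

(F1)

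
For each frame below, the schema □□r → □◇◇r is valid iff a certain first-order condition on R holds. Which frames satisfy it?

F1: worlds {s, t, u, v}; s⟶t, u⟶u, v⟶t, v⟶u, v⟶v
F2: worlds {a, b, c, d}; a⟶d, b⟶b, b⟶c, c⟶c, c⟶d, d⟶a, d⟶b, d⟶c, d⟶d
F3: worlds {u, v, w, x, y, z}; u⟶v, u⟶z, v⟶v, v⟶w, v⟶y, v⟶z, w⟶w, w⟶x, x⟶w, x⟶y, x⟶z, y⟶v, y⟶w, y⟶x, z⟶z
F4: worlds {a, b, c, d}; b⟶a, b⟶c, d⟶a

Frame correspondent (Sahlqvist): ∀x ∀z (xRz → ∃w (xR²w ∧ zR²w)) — i.e. a generalized confluence (Geach) condition.
F1: fails — sRt but no w with sR²w and tR²w.
F2: ✓.
F3: ✓.
F4: fails — bRa but no w with bR²w and aR²w.

F2, F3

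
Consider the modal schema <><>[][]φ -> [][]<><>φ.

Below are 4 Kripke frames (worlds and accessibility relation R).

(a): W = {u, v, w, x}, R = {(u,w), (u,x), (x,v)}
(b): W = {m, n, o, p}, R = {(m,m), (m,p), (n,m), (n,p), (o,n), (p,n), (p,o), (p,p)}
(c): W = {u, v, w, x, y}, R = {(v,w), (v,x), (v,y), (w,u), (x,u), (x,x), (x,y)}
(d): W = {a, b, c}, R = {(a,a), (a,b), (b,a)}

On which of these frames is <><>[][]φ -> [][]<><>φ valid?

Frame correspondent (Sahlqvist): forall x forall y forall z ((x R^2 y & x R^2 z) -> exists w (y R^2 w & z R^2 w)) — i.e. a generalized confluence (Geach) condition.
(a): fails — uR²v, uR²v but no t with vR²t and vR²t.
(b): holds.
(c): fails — vR²u, vR²u but no t with uR²t and uR²t.
(d): holds.
Valid on: (b), (d).

(b), (d)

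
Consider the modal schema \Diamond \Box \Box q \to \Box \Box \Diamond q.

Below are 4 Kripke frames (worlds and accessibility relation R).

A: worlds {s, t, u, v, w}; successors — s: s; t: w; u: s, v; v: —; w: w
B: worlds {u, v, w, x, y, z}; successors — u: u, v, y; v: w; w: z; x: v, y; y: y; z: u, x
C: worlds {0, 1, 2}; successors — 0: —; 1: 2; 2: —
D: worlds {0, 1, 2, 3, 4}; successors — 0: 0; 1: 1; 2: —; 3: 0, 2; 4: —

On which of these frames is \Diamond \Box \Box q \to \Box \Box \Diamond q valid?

This is the axiom for a generalized confluence (Geach) condition; its first-order frame correspondent is \forall x \forall y \forall z ((xRy \wedge x R^2 z) \to \exists w (y R^2 w \wedge zRw)).
A: fails — uRv, uR²s but no w* with vR²w* and sRw*.
B: fails — uRu, uR²w but no t with uR²t and wRt.
C: holds.
D: fails — 3R2, 3R²0 but no w with 2R²w and 0Rw.
Valid on: C.

C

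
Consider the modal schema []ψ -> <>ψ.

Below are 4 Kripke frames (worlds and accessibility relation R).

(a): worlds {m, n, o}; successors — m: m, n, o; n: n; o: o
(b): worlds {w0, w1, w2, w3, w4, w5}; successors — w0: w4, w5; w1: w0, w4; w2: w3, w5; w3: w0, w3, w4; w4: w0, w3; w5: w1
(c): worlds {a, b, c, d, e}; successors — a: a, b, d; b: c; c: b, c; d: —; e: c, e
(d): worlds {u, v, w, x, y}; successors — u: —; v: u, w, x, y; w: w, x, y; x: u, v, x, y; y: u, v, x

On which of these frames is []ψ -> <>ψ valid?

(a), (b)

Frame correspondent (Sahlqvist): forall x exists y Rxy — i.e. seriality.
(a): ✓.
(b): ✓.
(c): fails — world d has no successor.
(d): fails — world u has no successor.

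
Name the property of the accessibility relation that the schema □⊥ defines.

emptiness of R

□⊥ is valid iff no world has any successor (otherwise □⊥ fails at any world with one).
The converse is a direct semantic check.
So the correspondent is emptiness of R.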